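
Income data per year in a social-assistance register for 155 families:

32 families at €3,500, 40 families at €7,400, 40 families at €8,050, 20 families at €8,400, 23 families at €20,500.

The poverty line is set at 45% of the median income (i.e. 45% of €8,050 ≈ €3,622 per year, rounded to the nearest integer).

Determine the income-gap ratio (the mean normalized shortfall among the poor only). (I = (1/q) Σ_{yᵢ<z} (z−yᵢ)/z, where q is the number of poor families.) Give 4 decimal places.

Below z: 32×€3,500 (q = 32 of N = 155).
Relative gaps: 0.0337 (×32); sum = 1.077858.
I averages over the q = 32 poor units only: 1.077858 / 32 = 0.0337.

0.0337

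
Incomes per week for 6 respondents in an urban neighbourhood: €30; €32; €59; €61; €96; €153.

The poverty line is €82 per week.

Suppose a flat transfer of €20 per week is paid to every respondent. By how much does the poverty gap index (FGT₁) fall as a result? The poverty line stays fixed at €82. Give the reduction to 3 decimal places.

Before: below the line — €30, €32, €59, €61; poverty gap index (FGT₁) = 0.29675.
After the €20 transfer: below the line — €50, €52, €79, €81; poverty gap index (FGT₁) = 0.13415.
Reduction = 0.29675 − 0.13415 = 0.163.

0.163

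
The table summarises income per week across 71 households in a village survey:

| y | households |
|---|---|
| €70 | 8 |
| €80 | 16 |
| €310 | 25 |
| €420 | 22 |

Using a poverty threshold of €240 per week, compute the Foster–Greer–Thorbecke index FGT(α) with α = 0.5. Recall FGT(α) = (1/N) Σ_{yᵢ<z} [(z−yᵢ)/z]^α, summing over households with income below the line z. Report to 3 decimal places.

0.279

Below z: 8×€70, 16×€80 (q = 24 of N = 71).
Shortfall ratios: (240−70)/240 = 0.7083 (×8); (240−80)/240 = 0.6667 (×16).
Raised to α = 0.5: 0.84163 (×8); 0.81650 (×16).
Sum = 19.796949; FGT(0.5) = 19.796949 / 71 = 0.279.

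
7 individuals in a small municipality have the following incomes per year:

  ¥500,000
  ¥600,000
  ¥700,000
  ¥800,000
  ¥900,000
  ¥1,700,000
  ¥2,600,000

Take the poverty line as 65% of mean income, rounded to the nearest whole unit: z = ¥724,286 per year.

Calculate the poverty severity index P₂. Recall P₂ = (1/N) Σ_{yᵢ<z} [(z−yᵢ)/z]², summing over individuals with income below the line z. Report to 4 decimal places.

0.0181

Incomes under z: ¥500,000, ¥600,000, ¥700,000 (q = 3 of N = 7).
Relative gaps: (724286−500000)/724286 = 0.3097; (724286−600000)/724286 = 0.1716; (724286−700000)/724286 = 0.0335.
Squared: 0.0959; 0.0294; 0.0011.
Sum = 0.126463; P₂ = 0.126463 / 7 = 0.0181.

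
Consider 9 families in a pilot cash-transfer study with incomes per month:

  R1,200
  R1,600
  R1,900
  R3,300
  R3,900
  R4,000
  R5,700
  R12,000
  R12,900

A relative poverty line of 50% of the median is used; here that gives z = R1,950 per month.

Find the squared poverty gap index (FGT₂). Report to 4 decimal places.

Incomes under z: R1,200, R1,600, R1,900 (q = 3 of N = 9).
Gap ratios (z−y)/z: (1950−1200)/1950 = 0.3846; (1950−1600)/1950 = 0.1795; (1950−1900)/1950 = 0.0256.
Squared: 0.1479; 0.0322; 0.0007.
Sum = 0.180802; P₂ = 0.180802 / 9 = 0.0201.

0.0201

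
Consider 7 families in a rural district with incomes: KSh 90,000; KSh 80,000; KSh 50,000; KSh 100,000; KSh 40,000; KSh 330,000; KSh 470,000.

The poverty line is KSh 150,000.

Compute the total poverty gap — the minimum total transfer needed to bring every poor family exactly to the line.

Below z: KSh 40,000, KSh 50,000, KSh 80,000, KSh 90,000, KSh 100,000 (q = 5 of N = 7).
Individual gaps: 150000−40000 = 110000; 150000−50000 = 100000; 150000−80000 = 70000; 150000−90000 = 60000; 150000−100000 = 50000.
Aggregate gap = KSh 390,000.

KSh 390,000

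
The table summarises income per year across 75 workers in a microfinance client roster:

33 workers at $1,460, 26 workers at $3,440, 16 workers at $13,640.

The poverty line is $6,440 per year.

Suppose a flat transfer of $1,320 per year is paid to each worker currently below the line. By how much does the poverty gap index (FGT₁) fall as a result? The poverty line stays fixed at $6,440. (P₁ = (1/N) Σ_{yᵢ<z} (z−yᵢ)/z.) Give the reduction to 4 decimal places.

0.1612

Before: below the line — 33×$1,460, 26×$3,440; poverty gap index (FGT₁) = 0.501739.
After the $1,320 transfer: below the line — 33×$2,780, 26×$4,760; poverty gap index (FGT₁) = 0.340497.
Reduction = 0.501739 − 0.340497 = 0.1612.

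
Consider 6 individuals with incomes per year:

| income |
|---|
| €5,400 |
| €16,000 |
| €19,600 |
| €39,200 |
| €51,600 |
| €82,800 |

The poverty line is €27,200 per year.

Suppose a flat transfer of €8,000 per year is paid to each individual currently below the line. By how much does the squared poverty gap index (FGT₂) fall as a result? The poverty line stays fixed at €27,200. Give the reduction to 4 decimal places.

0.1031

Before: below the line — €5,400, €16,000, €19,600; squared poverty gap index (FGT₂) = 0.148329.
After the €8,000 transfer: below the line — €13,400, €24,000; squared poverty gap index (FGT₂) = 0.045208.
Reduction = 0.148329 − 0.045208 = 0.1031.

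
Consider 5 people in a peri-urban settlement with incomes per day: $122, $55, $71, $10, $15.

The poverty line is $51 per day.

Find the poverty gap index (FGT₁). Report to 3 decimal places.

0.302

Below z: $10, $15 (q = 2 of N = 5).
Relative gaps: (51−10)/51 = 0.8039; (51−15)/51 = 0.7059.
Sum of shortfalls = 1.509804; P₁ averages over all N: 1.509804 / 5 = 0.302.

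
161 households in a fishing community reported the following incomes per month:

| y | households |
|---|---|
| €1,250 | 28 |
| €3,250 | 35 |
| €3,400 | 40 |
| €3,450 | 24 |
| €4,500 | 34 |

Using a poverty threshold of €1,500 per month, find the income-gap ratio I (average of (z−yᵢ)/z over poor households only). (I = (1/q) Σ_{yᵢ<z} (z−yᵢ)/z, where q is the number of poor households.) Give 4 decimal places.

Incomes under z: 28×€1,250 (q = 28 of N = 161).
Shortfall ratios (z−y)/z: 0.1667 (×28); sum = 4.666667.
The income-gap ratio divides by q (the poor only): 4.666667 / 28 = 0.1667.

0.1667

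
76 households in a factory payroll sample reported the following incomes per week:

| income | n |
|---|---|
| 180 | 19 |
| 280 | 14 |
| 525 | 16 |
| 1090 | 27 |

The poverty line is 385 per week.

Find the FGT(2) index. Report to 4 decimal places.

Below z: 19×180, 14×280 (q = 33 of N = 76).
Relative gaps: (385−180)/385 = 0.5325 (×19); (385−280)/385 = 0.2727 (×14).
Squared: 0.2835 (×19); 0.0744 (×14).
Sum = 6.428234; P₂ = 6.428234 / 76 = 0.0846.

0.0846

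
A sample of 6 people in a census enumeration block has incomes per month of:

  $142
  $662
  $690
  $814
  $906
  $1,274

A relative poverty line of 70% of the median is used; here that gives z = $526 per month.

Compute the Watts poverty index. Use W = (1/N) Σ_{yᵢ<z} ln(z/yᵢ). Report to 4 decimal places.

0.2182

Incomes under z: $142 (q = 1 of N = 6).
Log shortfalls: ln(526/142) = 1.3095.
W = 1.309474 / 6 = 0.2182.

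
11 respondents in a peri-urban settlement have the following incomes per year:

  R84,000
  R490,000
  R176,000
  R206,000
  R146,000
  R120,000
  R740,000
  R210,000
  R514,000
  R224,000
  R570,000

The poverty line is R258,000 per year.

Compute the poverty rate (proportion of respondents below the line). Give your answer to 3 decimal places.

0.636

7 of the 11 respondents have income below R258,000.
H = 7/11 = 0.636.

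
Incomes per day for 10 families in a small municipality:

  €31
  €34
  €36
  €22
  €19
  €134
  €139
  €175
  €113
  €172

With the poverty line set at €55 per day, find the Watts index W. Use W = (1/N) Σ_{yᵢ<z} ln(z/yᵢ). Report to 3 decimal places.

0.346

Below z: €19, €22, €31, €34, €36 (q = 5 of N = 10).
Log gaps: ln(55/19) = 1.0629; ln(55/22) = 0.9163; ln(55/31) = 0.5733; ln(55/34) = 0.4810; ln(55/36) = 0.4238.
W = 3.457318 / 10 = 0.346.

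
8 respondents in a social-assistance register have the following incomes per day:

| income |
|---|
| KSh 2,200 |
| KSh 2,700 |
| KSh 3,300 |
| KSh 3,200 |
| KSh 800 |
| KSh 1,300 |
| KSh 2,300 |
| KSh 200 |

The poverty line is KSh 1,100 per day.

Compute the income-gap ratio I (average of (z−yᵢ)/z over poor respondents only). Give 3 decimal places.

0.545

Below the line: KSh 200, KSh 800 (q = 2 of N = 8).
Relative gaps: 0.8182, 0.2727; sum = 1.090909.
I averages over the q = 2 poor units only: 1.090909 / 2 = 0.545.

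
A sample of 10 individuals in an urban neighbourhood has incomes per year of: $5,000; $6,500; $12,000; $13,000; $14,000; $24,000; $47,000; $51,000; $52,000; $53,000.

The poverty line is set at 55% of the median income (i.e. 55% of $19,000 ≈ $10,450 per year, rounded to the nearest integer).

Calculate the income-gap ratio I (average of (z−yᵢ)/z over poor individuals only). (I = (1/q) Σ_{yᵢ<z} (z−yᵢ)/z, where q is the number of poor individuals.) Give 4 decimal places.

0.4498

Below the line: $5,000, $6,500 (q = 2 of N = 10).
Relative gaps: 0.5215, 0.3780; sum = 0.899522.
I averages over the q = 2 poor units only: 0.899522 / 2 = 0.4498.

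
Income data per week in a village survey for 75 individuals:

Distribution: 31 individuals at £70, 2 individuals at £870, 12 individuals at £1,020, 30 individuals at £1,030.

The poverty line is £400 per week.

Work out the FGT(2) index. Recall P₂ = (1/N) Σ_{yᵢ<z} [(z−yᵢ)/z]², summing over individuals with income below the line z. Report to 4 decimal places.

Poor units: 31×£70 (q = 31 of N = 75).
Relative gaps: (400−70)/400 = 0.8250 (×31).
Squared: 0.6806 (×31).
Sum = 21.099375; P₂ = 21.099375 / 75 = 0.2813.

0.2813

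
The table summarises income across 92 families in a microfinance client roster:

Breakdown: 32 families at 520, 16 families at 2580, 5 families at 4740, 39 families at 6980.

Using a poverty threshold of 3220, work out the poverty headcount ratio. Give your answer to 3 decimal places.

48 of the 92 families have income below 3220.
H = 48/92 = 0.522.

0.522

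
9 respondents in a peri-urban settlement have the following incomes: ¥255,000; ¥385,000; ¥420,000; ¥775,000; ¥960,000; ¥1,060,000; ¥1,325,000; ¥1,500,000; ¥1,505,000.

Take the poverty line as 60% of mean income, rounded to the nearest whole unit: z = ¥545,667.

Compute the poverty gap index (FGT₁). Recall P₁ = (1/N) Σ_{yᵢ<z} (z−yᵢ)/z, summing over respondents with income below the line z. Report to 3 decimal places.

Poor units: ¥255,000, ¥385,000, ¥420,000 (q = 3 of N = 9).
Shortfall ratios: (545667−255000)/545667 = 0.5327; (545667−385000)/545667 = 0.2944; (545667−420000)/545667 = 0.2303.
Σ = 1.057423. Dividing by the full population N = 9 gives P₁ = 0.117.

0.117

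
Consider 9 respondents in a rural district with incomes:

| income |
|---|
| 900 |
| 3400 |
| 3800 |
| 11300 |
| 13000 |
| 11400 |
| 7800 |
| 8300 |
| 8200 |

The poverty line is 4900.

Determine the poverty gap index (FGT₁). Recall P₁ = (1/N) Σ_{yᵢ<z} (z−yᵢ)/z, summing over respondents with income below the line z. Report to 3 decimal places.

0.150

Poor units: 900, 3400, 3800 (q = 3 of N = 9).
Shortfall ratios: (4900−900)/4900 = 0.8163; (4900−3400)/4900 = 0.3061; (4900−3800)/4900 = 0.2245.
Σ = 1.346939. Dividing by the full population N = 9 gives P₁ = 0.150.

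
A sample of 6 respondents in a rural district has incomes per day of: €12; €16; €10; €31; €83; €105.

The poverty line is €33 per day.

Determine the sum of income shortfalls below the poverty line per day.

€63

Below z: €10, €12, €16, €31 (q = 4 of N = 6).
Individual gaps: 33−10 = 23; 33−12 = 21; 33−16 = 17; 33−31 = 2.
Aggregate gap = €63.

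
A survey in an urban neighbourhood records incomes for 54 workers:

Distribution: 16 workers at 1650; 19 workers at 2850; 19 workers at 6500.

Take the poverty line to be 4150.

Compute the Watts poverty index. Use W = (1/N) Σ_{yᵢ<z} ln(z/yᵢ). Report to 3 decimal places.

Below z: 16×1650, 19×2850 (q = 35 of N = 54).
ln(z/y) terms: ln(4150/1650) = 0.9223 (×16); ln(4150/2850) = 0.3758 (×19).
W = 21.897326 / 54 = 0.406.

0.406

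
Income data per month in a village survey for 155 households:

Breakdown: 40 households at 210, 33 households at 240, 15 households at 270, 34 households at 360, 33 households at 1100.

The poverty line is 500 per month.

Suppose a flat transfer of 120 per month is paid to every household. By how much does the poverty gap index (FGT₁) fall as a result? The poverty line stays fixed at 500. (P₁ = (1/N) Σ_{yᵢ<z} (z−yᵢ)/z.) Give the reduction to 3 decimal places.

Before: below the line — 40×210, 33×240, 15×270, 34×360; poverty gap index (FGT₁) = 0.36632.
After the 120 transfer: below the line — 40×330, 33×360, 15×390, 34×480; poverty gap index (FGT₁) = 0.17742.
Reduction = 0.36632 − 0.17742 = 0.189.

0.189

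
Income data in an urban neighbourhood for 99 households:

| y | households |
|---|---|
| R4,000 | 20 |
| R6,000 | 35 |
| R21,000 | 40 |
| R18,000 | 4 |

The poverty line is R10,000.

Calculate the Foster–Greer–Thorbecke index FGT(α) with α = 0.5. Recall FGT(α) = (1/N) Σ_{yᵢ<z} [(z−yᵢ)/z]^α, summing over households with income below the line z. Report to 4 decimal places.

0.3801

Incomes under z: 20×R4,000, 35×R6,000 (q = 55 of N = 99).
Gap ratios (z−y)/z: (10000−4000)/10000 = 0.6000 (×20); (10000−6000)/10000 = 0.4000 (×35).
Raised to α = 0.5: 0.77460 (×20); 0.63246 (×35).
Sum = 37.627877; FGT(0.5) = 37.627877 / 99 = 0.3801.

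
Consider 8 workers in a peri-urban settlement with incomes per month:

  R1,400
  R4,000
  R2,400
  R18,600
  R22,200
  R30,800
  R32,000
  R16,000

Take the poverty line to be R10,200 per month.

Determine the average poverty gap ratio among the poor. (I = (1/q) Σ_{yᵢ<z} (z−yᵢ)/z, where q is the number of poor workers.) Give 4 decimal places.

0.7451

Below z: R1,400, R2,400, R4,000 (q = 3 of N = 8).
Shortfall ratios (z−y)/z: 0.8627, 0.7647, 0.6078; sum = 2.235294.
I averages over the q = 3 poor units only: 2.235294 / 3 = 0.7451.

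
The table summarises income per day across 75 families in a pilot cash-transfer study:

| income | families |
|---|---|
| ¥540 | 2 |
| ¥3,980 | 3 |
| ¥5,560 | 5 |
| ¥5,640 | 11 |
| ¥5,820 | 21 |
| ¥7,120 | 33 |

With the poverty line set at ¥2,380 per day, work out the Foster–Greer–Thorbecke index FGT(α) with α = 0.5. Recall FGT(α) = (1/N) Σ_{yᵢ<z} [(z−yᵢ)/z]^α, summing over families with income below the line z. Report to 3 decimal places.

0.023

Incomes under z: 2×¥540 (q = 2 of N = 75).
Gap ratios (z−y)/z: (2380−540)/2380 = 0.7731 (×2).
Raised to α = 0.5: 0.87927 (×2).
Sum = 1.758533; FGT(0.5) = 1.758533 / 75 = 0.023.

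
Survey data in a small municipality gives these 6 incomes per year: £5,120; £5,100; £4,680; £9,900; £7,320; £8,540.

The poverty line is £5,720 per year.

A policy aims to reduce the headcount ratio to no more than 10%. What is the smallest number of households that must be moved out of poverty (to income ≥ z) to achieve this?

Currently q = 3 of N = 6 are below the line (H = 0.500).
A headcount ratio of at most 10% allows at most ⌊0.10 × 6⌋ = 0 poor households.
So at least 3 − 0 = 3 must be lifted.

3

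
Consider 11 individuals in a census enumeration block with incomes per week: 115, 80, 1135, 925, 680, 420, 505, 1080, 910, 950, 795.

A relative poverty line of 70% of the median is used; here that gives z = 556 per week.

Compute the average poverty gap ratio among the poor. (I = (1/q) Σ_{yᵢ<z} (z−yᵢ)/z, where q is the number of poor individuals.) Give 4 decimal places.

Poor units: 80, 115, 420, 505 (q = 4 of N = 11).
Relative gaps: 0.8561, 0.7932, 0.2446, 0.0917; sum = 1.985612.
The income-gap ratio divides by q (the poor only): 1.985612 / 4 = 0.4964.

0.4964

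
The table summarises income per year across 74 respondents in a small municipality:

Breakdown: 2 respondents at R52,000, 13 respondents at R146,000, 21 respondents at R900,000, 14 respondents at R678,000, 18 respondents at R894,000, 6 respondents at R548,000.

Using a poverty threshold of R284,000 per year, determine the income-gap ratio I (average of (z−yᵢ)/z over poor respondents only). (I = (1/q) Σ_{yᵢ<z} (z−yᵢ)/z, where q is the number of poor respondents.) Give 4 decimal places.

0.5300

Incomes under z: 2×R52,000, 13×R146,000 (q = 15 of N = 74).
Shortfall ratios (z−y)/z: 0.8169 (×2), 0.4859 (×13); sum = 7.950704.
The income-gap ratio divides by q (the poor only): 7.950704 / 15 = 0.5300.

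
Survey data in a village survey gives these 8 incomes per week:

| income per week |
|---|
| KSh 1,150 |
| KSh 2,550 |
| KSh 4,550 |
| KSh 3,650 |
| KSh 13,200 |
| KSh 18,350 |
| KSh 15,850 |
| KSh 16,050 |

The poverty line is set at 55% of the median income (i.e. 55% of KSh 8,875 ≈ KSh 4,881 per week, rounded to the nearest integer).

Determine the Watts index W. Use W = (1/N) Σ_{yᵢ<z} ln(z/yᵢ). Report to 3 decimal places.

Incomes under z: KSh 1,150, KSh 2,550, KSh 3,650, KSh 4,550 (q = 4 of N = 8).
Log shortfalls: ln(4881/1150) = 1.4456; ln(4881/2550) = 0.6493; ln(4881/3650) = 0.2906; ln(4881/4550) = 0.0702.
W = 2.455691 / 8 = 0.307.

0.307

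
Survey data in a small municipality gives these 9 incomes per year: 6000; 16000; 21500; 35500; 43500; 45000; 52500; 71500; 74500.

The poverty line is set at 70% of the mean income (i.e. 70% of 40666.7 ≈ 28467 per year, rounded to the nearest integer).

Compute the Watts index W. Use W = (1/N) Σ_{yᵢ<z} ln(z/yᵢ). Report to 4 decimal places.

0.2682

Poor units: 6000, 16000, 21500 (q = 3 of N = 9).
Log gaps: ln(28467/6000) = 1.5570; ln(28467/16000) = 0.5762; ln(28467/21500) = 0.2807.
W = 2.413835 / 9 = 0.2682.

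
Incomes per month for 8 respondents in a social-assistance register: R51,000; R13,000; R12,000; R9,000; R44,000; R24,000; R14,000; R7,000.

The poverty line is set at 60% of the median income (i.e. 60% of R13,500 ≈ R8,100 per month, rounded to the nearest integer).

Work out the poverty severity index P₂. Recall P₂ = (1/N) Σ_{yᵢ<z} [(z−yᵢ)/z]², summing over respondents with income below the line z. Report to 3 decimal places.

0.002

Poor units: R7,000 (q = 1 of N = 8).
Shortfall ratios: (8100−7000)/8100 = 0.1358.
Squared: 0.0184.
Sum = 0.018442; P₂ = 0.018442 / 8 = 0.002.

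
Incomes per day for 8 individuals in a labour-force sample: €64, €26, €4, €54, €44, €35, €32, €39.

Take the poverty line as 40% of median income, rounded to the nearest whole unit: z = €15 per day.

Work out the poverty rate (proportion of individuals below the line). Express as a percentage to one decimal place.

1 of the 8 individuals have income below €15.
H = 1/8 = 12.5%.

12.5%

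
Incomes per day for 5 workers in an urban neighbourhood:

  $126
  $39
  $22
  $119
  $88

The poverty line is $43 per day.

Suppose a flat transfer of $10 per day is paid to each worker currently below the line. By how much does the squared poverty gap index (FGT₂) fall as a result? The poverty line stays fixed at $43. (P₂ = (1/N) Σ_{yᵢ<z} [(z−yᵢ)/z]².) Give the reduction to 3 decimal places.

0.036

Before: below the line — $22, $39; squared poverty gap index (FGT₂) = 0.04943.
After the $10 transfer: below the line — $32; squared poverty gap index (FGT₂) = 0.01309.
Reduction = 0.04943 − 0.01309 = 0.036.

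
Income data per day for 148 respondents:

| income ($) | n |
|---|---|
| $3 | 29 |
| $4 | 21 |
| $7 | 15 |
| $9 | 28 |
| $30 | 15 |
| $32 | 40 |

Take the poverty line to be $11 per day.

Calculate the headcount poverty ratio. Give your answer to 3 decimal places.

0.628

93 of the 148 respondents have income below $11.
H = 93/148 = 0.628.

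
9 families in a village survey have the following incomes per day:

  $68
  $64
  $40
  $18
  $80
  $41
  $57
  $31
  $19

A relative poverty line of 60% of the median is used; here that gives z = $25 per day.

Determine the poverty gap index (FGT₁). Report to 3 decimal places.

0.058

Below the line: $18, $19 (q = 2 of N = 9).
Normalized shortfalls: (25−18)/25 = 0.2800; (25−19)/25 = 0.2400.
Σ = 0.520000. Dividing by the full population N = 9 gives P₁ = 0.058.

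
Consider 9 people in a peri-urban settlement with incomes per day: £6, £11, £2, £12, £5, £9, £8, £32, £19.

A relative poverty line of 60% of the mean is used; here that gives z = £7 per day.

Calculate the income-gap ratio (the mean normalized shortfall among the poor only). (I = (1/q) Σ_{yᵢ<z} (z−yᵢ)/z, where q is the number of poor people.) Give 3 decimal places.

0.381

Incomes under z: £2, £5, £6 (q = 3 of N = 9).
Relative gaps: 0.7143, 0.2857, 0.1429; sum = 1.142857.
The income-gap ratio divides by q (the poor only): 1.142857 / 3 = 0.381.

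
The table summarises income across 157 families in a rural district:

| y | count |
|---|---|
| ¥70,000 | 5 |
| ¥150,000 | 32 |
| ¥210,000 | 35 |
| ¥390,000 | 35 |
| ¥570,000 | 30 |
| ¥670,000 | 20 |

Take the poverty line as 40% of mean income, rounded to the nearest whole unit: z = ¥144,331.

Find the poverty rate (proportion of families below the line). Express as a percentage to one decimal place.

5 of the 157 families have income below ¥144,331.
H = 5/157 = 3.2%.

3.2%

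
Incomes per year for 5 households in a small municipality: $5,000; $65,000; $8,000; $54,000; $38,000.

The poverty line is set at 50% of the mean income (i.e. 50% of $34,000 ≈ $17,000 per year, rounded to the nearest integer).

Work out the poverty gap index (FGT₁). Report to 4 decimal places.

Incomes under z: $5,000, $8,000 (q = 2 of N = 5).
Relative gaps: (17000−5000)/17000 = 0.7059; (17000−8000)/17000 = 0.5294.
Σ = 1.235294. Dividing by the full population N = 5 gives P₁ = 0.2471.

0.2471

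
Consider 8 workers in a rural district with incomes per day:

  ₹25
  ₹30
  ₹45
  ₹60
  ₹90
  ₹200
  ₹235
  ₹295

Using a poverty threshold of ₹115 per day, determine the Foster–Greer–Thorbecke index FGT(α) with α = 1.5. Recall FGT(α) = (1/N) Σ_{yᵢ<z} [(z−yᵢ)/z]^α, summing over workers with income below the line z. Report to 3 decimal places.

0.279

Below z: ₹25, ₹30, ₹45, ₹60, ₹90 (q = 5 of N = 8).
Relative gaps: (115−25)/115 = 0.7826; (115−30)/115 = 0.7391; (115−45)/115 = 0.6087; (115−60)/115 = 0.4783; (115−90)/115 = 0.2174.
Raised to α = 1.5: 0.69234; 0.63545; 0.47490; 0.33075; 0.10136.
Sum = 2.234792; FGT(1.5) = 2.234792 / 8 = 0.279.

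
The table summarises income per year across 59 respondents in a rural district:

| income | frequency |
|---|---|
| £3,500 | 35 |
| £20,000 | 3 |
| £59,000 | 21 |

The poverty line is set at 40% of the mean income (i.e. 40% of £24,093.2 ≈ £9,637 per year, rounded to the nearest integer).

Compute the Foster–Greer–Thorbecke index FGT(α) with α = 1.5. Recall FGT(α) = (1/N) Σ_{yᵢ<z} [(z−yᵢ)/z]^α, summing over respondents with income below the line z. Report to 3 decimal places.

0.301

Below the line: 35×£3,500 (q = 35 of N = 59).
Relative gaps: (9637−3500)/9637 = 0.6368 (×35).
Raised to α = 1.5: 0.50818 (×35).
Sum = 17.786457; FGT(1.5) = 17.786457 / 59 = 0.301.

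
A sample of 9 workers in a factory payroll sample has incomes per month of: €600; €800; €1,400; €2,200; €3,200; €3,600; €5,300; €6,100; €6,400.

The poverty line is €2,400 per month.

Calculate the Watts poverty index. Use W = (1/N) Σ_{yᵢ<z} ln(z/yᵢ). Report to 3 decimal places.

Incomes under z: €600, €800, €1,400, €2,200 (q = 4 of N = 9).
ln(z/y) terms: ln(2400/600) = 1.3863; ln(2400/800) = 1.0986; ln(2400/1400) = 0.5390; ln(2400/2200) = 0.0870.
W = 3.110915 / 9 = 0.346.

0.346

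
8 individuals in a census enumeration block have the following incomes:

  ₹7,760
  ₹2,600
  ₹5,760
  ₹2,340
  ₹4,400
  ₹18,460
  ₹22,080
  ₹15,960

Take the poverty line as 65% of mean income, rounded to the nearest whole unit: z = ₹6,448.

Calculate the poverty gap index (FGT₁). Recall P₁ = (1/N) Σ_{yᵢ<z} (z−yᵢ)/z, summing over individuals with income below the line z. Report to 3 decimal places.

0.207

Below z: ₹2,340, ₹2,600, ₹4,400, ₹5,760 (q = 4 of N = 8).
Relative gaps: (6448−2340)/6448 = 0.6371; (6448−2600)/6448 = 0.5968; (6448−4400)/6448 = 0.3176; (6448−5760)/6448 = 0.1067.
Sum of shortfalls = 1.658189; P₁ averages over all N: 1.658189 / 8 = 0.207.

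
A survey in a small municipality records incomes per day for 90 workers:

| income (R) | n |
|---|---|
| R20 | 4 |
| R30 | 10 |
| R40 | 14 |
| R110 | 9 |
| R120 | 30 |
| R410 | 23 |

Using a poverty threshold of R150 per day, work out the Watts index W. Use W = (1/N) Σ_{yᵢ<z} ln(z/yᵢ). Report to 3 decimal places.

Below z: 4×R20, 10×R30, 14×R40, 9×R110, 30×R120 (q = 67 of N = 90).
ln(z/y) terms: ln(150/20) = 2.0149 (×4); ln(150/30) = 1.6094 (×10); ln(150/40) = 1.3218 (×14); ln(150/110) = 0.3102 (×9); ln(150/120) = 0.2231 (×30).
W = 52.144274 / 90 = 0.579.

0.579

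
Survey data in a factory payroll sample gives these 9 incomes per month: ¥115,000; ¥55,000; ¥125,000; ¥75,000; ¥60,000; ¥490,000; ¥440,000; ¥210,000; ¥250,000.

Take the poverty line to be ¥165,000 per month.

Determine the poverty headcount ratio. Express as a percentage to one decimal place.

55.6%

5 of the 9 workers have income below ¥165,000.
H = 5/9 = 55.6%.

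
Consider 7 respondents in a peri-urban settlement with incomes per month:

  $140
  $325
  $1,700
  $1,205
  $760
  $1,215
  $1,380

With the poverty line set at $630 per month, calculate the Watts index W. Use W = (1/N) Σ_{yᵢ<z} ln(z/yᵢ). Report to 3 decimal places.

Below z: $140, $325 (q = 2 of N = 7).
Log gaps: ln(630/140) = 1.5041; ln(630/325) = 0.6619.
W = 2.165972 / 7 = 0.309.

0.309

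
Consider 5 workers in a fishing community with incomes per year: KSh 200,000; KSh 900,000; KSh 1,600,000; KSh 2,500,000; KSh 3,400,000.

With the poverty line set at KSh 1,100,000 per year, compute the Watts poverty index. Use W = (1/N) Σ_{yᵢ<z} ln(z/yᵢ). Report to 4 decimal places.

Below z: KSh 200,000, KSh 900,000 (q = 2 of N = 5).
Log gaps: ln(1100000/200000) = 1.7047; ln(1100000/900000) = 0.2007.
W = 1.905419 / 5 = 0.3811.

0.3811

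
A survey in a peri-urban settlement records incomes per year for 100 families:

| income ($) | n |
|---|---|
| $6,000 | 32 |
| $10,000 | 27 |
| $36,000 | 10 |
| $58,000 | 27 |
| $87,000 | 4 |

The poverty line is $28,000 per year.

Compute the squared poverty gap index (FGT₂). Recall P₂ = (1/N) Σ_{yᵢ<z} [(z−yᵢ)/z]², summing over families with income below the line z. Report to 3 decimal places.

Poor units: 32×$6,000, 27×$10,000 (q = 59 of N = 100).
Normalized shortfalls: (28000−6000)/28000 = 0.7857 (×32); (28000−10000)/28000 = 0.6429 (×27).
Squared: 0.6173 (×32); 0.4133 (×27).
Sum = 30.913265; P₂ = 30.913265 / 100 = 0.309.

0.309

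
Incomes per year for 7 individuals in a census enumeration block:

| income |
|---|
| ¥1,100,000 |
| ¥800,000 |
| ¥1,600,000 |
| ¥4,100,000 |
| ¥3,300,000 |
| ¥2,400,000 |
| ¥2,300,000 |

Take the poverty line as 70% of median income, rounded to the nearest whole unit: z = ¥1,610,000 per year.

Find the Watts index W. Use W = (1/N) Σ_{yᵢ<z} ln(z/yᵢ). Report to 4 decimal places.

Poor units: ¥800,000, ¥1,100,000, ¥1,600,000 (q = 3 of N = 7).
Log shortfalls: ln(1610000/800000) = 0.6994; ln(1610000/1100000) = 0.3809; ln(1610000/1600000) = 0.0062.
W = 1.086532 / 7 = 0.1552.

0.1552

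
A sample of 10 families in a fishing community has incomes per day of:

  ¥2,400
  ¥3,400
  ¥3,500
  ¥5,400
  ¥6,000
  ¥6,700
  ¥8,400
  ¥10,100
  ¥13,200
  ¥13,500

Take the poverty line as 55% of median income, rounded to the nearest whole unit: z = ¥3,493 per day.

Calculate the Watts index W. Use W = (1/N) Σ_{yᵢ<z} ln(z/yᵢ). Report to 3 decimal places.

Incomes under z: ¥2,400, ¥3,400 (q = 2 of N = 10).
Log shortfalls: ln(3493/2400) = 0.3753; ln(3493/3400) = 0.0270.
W = 0.402278 / 10 = 0.040.

0.040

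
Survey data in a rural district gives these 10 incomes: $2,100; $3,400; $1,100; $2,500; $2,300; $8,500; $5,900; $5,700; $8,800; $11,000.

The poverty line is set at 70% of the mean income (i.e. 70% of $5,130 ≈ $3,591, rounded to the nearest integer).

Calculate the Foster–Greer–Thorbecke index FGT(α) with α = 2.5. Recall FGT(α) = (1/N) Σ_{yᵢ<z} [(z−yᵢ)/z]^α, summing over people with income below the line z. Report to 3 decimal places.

0.064

Below the line: $1,100, $2,100, $2,300, $2,500, $3,400 (q = 5 of N = 10).
Relative gaps: (3591−1100)/3591 = 0.6937; (3591−2100)/3591 = 0.4152; (3591−2300)/3591 = 0.3595; (3591−2500)/3591 = 0.3038; (3591−3400)/3591 = 0.0532.
Raised to α = 2.5: 0.40077; 0.11109; 0.07750; 0.05088; 0.00065.
Sum = 0.640881; FGT(2.5) = 0.640881 / 10 = 0.064.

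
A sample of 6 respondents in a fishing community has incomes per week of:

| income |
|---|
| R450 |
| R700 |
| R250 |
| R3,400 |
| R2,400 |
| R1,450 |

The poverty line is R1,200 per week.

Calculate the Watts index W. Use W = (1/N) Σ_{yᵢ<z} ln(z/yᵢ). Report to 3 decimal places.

Below z: R250, R450, R700 (q = 3 of N = 6).
Log shortfalls: ln(1200/250) = 1.5686; ln(1200/450) = 0.9808; ln(1200/700) = 0.5390.
W = 3.088442 / 6 = 0.515.

0.515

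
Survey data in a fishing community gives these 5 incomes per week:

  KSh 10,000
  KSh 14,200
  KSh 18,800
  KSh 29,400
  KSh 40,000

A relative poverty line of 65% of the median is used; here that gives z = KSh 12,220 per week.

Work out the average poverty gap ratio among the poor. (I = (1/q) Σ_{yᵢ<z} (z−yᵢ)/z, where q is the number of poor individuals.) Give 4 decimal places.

Below z: KSh 10,000 (q = 1 of N = 5).
Shortfall ratios (z−y)/z: 0.1817; sum = 0.181669.
I averages over the q = 1 poor units only: 0.181669 / 1 = 0.1817.

0.1817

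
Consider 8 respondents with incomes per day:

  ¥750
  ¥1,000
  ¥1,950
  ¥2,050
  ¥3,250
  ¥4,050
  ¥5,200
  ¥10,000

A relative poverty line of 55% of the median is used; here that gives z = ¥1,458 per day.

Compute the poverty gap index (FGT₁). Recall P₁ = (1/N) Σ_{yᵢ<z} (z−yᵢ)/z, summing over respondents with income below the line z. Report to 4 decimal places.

Below the line: ¥750, ¥1,000 (q = 2 of N = 8).
Gap ratios (z−y)/z: (1458−750)/1458 = 0.4856; (1458−1000)/1458 = 0.3141.
Σ = 0.799726. Dividing by the full population N = 8 gives P₁ = 0.1000.

0.1000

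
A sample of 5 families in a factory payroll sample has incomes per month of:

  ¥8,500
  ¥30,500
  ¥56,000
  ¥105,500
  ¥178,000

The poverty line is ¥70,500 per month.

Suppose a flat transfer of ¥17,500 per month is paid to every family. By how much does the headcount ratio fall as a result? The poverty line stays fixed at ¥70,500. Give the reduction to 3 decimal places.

0.200

Before: below the line — ¥8,500, ¥30,500, ¥56,000; headcount ratio = 0.60000.
After the ¥17,500 transfer: below the line — ¥26,000, ¥48,000; headcount ratio = 0.40000.
Reduction = 0.60000 − 0.40000 = 0.200.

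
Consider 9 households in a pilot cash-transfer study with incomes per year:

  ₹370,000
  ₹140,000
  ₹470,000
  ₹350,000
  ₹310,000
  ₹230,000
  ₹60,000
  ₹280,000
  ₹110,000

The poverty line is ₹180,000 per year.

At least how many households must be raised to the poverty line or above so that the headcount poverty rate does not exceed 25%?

Currently q = 3 of N = 9 are below the line (H = 0.333).
A headcount ratio of at most 25% allows at most ⌊0.25 × 9⌋ = 2 poor households.
So at least 3 − 2 = 1 must be lifted.

1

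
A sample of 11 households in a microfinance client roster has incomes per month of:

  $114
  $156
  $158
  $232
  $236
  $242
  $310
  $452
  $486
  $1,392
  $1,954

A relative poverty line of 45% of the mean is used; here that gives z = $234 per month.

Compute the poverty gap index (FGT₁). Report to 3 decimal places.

Below the line: $114, $156, $158, $232 (q = 4 of N = 11).
Relative gaps: (234−114)/234 = 0.5128; (234−156)/234 = 0.3333; (234−158)/234 = 0.3248; (234−232)/234 = 0.0085.
Σ = 1.179487. Dividing by the full population N = 11 gives P₁ = 0.107.

0.107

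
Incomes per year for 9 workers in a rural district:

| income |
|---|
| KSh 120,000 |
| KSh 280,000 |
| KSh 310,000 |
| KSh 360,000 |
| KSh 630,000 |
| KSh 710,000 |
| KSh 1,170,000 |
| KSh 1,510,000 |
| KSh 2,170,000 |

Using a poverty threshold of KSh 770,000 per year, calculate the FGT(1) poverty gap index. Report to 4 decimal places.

Below z: KSh 120,000, KSh 280,000, KSh 310,000, KSh 360,000, KSh 630,000, KSh 710,000 (q = 6 of N = 9).
Shortfall ratios: (770000−120000)/770000 = 0.8442; (770000−280000)/770000 = 0.6364; (770000−310000)/770000 = 0.5974; (770000−360000)/770000 = 0.5325; (770000−630000)/770000 = 0.1818; (770000−710000)/770000 = 0.0779.
Sum of shortfalls = 2.870130; P₁ averages over all N: 2.870130 / 9 = 0.3189.

0.3189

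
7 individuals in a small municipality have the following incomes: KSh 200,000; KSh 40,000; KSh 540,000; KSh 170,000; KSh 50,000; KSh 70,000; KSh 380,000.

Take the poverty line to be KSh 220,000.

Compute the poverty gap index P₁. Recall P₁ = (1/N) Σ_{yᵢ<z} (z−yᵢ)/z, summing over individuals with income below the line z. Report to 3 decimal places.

Below the line: KSh 40,000, KSh 50,000, KSh 70,000, KSh 170,000, KSh 200,000 (q = 5 of N = 7).
Normalized shortfalls: (220000−40000)/220000 = 0.8182; (220000−50000)/220000 = 0.7727; (220000−70000)/220000 = 0.6818; (220000−170000)/220000 = 0.2273; (220000−200000)/220000 = 0.0909.
Σ = 2.590909. Dividing by the full population N = 7 gives P₁ = 0.370.

0.370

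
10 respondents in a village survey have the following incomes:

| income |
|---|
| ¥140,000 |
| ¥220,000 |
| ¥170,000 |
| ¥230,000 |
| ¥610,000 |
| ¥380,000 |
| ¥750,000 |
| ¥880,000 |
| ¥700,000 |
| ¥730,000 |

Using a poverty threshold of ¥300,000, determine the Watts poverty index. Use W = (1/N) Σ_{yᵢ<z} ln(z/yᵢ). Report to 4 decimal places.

0.1906

Below the line: ¥140,000, ¥170,000, ¥220,000, ¥230,000 (q = 4 of N = 10).
Log gaps: ln(300000/140000) = 0.7621; ln(300000/170000) = 0.5680; ln(300000/220000) = 0.3102; ln(300000/230000) = 0.2657.
W = 1.905982 / 10 = 0.1906.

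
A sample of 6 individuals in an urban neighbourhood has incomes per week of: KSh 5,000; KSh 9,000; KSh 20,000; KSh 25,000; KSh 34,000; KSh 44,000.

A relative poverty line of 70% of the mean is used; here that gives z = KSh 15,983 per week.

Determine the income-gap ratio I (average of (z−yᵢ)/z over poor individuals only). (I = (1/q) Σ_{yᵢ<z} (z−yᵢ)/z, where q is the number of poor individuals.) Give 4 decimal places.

0.5620

Below the line: KSh 5,000, KSh 9,000 (q = 2 of N = 6).
Relative gaps: 0.6872, 0.4369; sum = 1.124069.
The income-gap ratio divides by q (the poor only): 1.124069 / 2 = 0.5620.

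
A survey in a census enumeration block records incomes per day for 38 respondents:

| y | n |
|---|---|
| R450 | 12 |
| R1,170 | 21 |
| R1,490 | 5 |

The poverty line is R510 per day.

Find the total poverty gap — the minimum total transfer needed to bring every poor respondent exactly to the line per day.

Below the line: 12×R450 (q = 12 of N = 38).
Individual gaps: 12×(510−450) = 720.
Aggregate gap = R720.

R720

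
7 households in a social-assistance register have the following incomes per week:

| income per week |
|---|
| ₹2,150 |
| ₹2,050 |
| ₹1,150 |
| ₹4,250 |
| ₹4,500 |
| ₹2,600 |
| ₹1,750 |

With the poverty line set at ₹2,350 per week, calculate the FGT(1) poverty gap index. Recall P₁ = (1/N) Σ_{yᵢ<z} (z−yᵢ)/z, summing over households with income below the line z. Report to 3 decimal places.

0.140

Incomes under z: ₹1,150, ₹1,750, ₹2,050, ₹2,150 (q = 4 of N = 7).
Relative gaps: (2350−1150)/2350 = 0.5106; (2350−1750)/2350 = 0.2553; (2350−2050)/2350 = 0.1277; (2350−2150)/2350 = 0.0851.
Sum of shortfalls = 0.978723; P₁ averages over all N: 0.978723 / 7 = 0.140.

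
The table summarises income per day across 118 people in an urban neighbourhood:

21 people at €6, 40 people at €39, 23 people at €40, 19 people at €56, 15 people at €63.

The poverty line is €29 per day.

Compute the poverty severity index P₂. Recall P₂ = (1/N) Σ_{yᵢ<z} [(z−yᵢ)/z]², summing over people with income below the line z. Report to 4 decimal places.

Incomes under z: 21×€6 (q = 21 of N = 118).
Relative gaps: (29−6)/29 = 0.7931 (×21).
Squared: 0.6290 (×21).
Sum = 13.209275; P₂ = 13.209275 / 118 = 0.1119.

0.1119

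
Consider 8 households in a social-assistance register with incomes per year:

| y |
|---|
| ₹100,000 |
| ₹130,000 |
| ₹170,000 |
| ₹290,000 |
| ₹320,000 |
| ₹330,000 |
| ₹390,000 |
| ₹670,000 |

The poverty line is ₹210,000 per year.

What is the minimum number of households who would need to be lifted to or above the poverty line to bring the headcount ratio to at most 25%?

1

3 of the 8 households are poor, so H = 3/8 = 0.375.
A headcount ratio of at most 25% allows at most ⌊0.25 × 8⌋ = 2 poor households.
So at least 3 − 2 = 1 must be lifted.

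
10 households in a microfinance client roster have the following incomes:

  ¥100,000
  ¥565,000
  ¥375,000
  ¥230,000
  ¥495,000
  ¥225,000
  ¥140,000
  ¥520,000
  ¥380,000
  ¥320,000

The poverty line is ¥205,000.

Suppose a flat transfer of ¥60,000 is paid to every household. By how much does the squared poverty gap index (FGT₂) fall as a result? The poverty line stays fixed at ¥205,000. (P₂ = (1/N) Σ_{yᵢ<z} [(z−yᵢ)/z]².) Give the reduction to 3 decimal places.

0.031

Before: below the line — ¥100,000, ¥140,000; squared poverty gap index (FGT₂) = 0.03629.
After the ¥60,000 transfer: below the line — ¥160,000, ¥200,000; squared poverty gap index (FGT₂) = 0.00488.
Reduction = 0.03629 − 0.00488 = 0.031.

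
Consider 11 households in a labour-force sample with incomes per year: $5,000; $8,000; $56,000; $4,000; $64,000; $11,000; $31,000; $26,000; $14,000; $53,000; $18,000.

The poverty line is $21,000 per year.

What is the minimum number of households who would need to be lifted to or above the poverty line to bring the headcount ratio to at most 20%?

6 of the 11 households are poor, so H = 6/11 = 0.545.
A headcount ratio of at most 20% allows at most ⌊0.20 × 11⌋ = 2 poor households.
So at least 6 − 2 = 4 must be lifted.

4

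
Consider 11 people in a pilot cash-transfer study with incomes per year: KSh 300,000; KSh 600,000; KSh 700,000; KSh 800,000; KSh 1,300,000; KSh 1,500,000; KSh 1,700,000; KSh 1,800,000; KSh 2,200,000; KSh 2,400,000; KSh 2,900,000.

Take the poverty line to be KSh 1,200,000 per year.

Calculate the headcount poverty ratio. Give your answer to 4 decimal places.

0.3636

4 of the 11 people have income below KSh 1,200,000.
H = 4/11 = 0.3636.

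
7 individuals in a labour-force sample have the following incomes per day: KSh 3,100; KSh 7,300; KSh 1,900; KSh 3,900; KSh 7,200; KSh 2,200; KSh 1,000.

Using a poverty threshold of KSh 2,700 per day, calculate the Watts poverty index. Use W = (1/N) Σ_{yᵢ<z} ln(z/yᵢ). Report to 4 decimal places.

Incomes under z: KSh 1,000, KSh 1,900, KSh 2,200 (q = 3 of N = 7).
Log gaps: ln(2700/1000) = 0.9933; ln(2700/1900) = 0.3514; ln(2700/2200) = 0.2048.
W = 1.549444 / 7 = 0.2213.

0.2213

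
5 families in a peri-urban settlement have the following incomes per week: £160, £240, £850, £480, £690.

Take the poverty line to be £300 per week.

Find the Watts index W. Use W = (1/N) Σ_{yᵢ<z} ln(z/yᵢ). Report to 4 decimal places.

Incomes under z: £160, £240 (q = 2 of N = 5).
ln(z/y) terms: ln(300/160) = 0.6286; ln(300/240) = 0.2231.
W = 0.851752 / 5 = 0.1704.

0.1704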